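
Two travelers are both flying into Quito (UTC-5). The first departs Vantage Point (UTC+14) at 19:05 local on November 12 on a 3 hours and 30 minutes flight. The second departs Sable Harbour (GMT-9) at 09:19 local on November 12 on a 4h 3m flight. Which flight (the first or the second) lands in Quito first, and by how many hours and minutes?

the first, by 13 hours 47 minutes

Flight 1 in UTC: 19:05 − 14:00 = 05:05 on Nov 12.
+3 hours 30 minutes → arrive 08:35 UTC on Nov 12.
Flight 2 in UTC: 09:19 + 9:00 = 18:19 on Nov 12.
+4 hours and 3 minutes → arrive 22:22 UTC on Nov 12.
Flight 1 lands earlier by 13 hours 47 minutes.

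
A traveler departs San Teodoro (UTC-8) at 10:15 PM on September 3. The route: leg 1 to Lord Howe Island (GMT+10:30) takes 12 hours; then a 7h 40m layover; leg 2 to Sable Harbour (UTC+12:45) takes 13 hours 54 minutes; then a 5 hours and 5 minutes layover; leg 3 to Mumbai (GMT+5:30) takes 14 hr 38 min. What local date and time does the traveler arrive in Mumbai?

Convert departure to UTC: 10:15 PM + 8:00 = 6:15 AM UTC on Sep 4.
Add 12 hours leg 1 → 6:15 PM UTC.
Add 7 hours 40 minutes layover in Lord Howe Island → 1:55 AM UTC (Sep 5).
Add 13 hours and 54 minutes leg 2 → 3:49 PM UTC.
Add 5 hours 5 minutes layover in Sable Harbour → 8:54 PM UTC.
Add 14 hours and 38 minutes leg 3 → 11:32 AM UTC (Sep 6).
Mumbai is UTC+5:30, so local arrival = 11:32 AM + 5:30 = 5:02 PM on Sep 6.

5:02 PM on September 6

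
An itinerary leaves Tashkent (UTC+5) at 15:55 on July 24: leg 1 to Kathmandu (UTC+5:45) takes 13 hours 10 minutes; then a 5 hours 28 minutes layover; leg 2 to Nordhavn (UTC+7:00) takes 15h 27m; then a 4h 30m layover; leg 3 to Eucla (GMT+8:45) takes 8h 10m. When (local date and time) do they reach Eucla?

18:25 on July 26

Convert departure to UTC: 15:55 − 5:00 = 10:55 UTC on Jul 24.
Add 13 hours 10 minutes leg 1 → 00:05 UTC (Jul 25).
Add 5 hours and 28 minutes layover in Kathmandu → 05:33 UTC.
Add 15 hours 27 minutes leg 2 → 21:00 UTC.
Add 4 hours 30 minutes layover in Nordhavn → 01:30 UTC (Jul 26).
Add 8 hours 10 minutes leg 3 → 09:40 UTC.
Eucla is UTC+8:45, so local arrival = 09:40 + 8:45 = 18:25 on Jul 26.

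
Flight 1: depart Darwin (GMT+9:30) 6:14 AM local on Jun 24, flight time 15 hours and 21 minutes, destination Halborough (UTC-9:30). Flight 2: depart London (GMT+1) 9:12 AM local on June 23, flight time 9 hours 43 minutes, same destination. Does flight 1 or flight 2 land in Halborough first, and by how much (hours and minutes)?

Flight 1 in UTC: 6:14 AM − 9:30 = 8:44 PM on Jun 23.
+15 hours and 21 minutes → arrive 12:05 PM UTC on Jun 24.
Flight 2 in UTC: 9:12 AM − 1:00 = 8:12 AM on Jun 23.
+9 hours 43 minutes → arrive 5:55 PM UTC on Jun 23.
Flight 2 lands earlier by 18 hours 10 minutes.

the second, by 18 hours 10 minutes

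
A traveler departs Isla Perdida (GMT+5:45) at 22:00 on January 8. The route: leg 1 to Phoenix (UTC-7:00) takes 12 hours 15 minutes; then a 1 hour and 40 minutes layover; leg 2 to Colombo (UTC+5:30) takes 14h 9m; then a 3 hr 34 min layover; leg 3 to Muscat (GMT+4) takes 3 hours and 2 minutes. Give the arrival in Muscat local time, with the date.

Convert departure to UTC: 22:00 − 5:45 = 16:15 UTC on Jan 8.
Add 12 hours 15 minutes leg 1 → 04:30 UTC (Jan 9).
Add 1 hour 40 minutes layover in Phoenix → 06:10 UTC.
Add 14 hours and 9 minutes leg 2 → 20:19 UTC.
Add 3 hours 34 minutes layover in Colombo → 23:53 UTC.
Add 3 hours 2 minutes leg 3 → 02:55 UTC (Jan 10).
Muscat is UTC+4:00, so local arrival = 02:55 + 4:00 = 06:55 on Jan 10.

06:55 on January 10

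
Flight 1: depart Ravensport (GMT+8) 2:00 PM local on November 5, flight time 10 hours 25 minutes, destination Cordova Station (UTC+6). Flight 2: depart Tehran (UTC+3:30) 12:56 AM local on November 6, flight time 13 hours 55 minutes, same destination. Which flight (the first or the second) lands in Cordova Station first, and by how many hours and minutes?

Flight 1 in UTC: 2:00 PM − 8:00 = 6:00 AM on Nov 5.
+10 hours 25 minutes → arrive 4:25 PM UTC on Nov 5.
Flight 2 in UTC: 12:56 AM − 3:30 = 9:26 PM on Nov 5.
+13 hours and 55 minutes → arrive 11:21 AM UTC on Nov 6.
Flight 1 lands earlier by 18 hours 56 minutes.

the first, by 18 hours 56 minutes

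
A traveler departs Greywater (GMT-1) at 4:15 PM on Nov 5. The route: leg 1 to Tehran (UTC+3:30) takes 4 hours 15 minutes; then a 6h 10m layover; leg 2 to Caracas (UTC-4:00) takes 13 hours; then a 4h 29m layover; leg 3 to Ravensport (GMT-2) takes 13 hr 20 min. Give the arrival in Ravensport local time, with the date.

Convert departure to UTC: 4:15 PM + 1:00 = 5:15 PM UTC on Nov 5.
Add 4 hours and 15 minutes leg 1 → 9:30 PM UTC.
Add 6 hours 10 minutes layover in Tehran → 3:40 AM UTC (Nov 6).
Add 13 hours leg 2 → 4:40 PM UTC.
Add 4 hours and 29 minutes layover in Caracas → 9:09 PM UTC.
Add 13 hours and 20 minutes leg 3 → 10:29 AM UTC (Nov 7).
Ravensport is UTC−2:00, so local arrival = 10:29 AM − 2:00 = 8:29 AM on Nov 7.

8:29 AM on Nov 7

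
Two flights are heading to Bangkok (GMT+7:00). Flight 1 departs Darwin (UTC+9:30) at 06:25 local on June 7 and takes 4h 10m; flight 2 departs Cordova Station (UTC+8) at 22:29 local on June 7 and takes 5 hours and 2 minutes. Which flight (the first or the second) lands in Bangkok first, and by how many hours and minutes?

the first, by 18 hours 26 minutes

Flight 1 in UTC: 06:25 − 9:30 = 20:55 on Jun 6.
+4 hours 10 minutes → arrive 01:05 UTC on Jun 7.
Flight 2 in UTC: 22:29 − 8:00 = 14:29 on Jun 7.
+5 hours and 2 minutes → arrive 19:31 UTC on Jun 7.
Flight 1 lands earlier by 18 hours 26 minutes.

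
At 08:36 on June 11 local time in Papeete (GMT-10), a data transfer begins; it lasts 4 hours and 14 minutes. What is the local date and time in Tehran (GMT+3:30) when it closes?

Convert start to UTC: 08:36 + 10:00 = 18:36 UTC on Jun 11.
Add 4 hours 14 minutes duration → 22:50 UTC.
Tehran is UTC+3:30, so local end time = 22:50 + 3:30 = 02:20 on Jun 12.

02:20 on June 12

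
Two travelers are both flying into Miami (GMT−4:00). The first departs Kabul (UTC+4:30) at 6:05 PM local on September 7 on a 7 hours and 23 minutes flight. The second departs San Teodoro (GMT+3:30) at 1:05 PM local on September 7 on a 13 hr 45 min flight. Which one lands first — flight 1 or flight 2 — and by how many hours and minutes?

the first, by 2 hours 22 minutes

Flight 1 in UTC: 6:05 PM − 4:30 = 1:35 PM on Sep 7.
+7 hours and 23 minutes → arrive 8:58 PM UTC on Sep 7.
Flight 2 in UTC: 1:05 PM − 3:30 = 9:35 AM on Sep 7.
+13 hours 45 minutes → arrive 11:20 PM UTC on Sep 7.
Flight 1 lands earlier by 2 hours 22 minutes.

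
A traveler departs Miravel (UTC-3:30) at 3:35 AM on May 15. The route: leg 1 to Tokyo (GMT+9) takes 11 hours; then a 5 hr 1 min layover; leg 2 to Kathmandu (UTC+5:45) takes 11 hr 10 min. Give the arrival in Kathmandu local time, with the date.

Convert departure to UTC: 3:35 AM + 3:30 = 7:05 AM UTC on May 15.
Add 11 hours leg 1 → 6:05 PM UTC.
Add 5 hours 1 minute layover in Tokyo → 11:06 PM UTC.
Add 11 hours and 10 minutes leg 2 → 10:16 AM UTC (May 16).
Kathmandu is UTC+5:45, so local arrival = 10:16 AM + 5:45 = 4:01 PM on May 16.

4:01 PM on May 16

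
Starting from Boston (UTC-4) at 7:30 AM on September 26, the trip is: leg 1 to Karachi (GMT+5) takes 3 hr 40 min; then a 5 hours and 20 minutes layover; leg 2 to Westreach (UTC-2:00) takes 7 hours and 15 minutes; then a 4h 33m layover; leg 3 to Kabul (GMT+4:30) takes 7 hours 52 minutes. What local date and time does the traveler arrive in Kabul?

Convert departure to UTC: 7:30 AM + 4:00 = 11:30 AM UTC on Sep 26.
Add 3 hours 40 minutes leg 1 → 3:10 PM UTC.
Add 5 hours 20 minutes layover in Karachi → 8:30 PM UTC.
Add 7 hours and 15 minutes leg 2 → 3:45 AM UTC (Sep 27).
Add 4 hours 33 minutes layover in Westreach → 8:18 AM UTC.
Add 7 hours 52 minutes leg 3 → 4:10 PM UTC.
Kabul is UTC+4:30, so local arrival = 4:10 PM + 4:30 = 8:40 PM on Sep 27.

8:40 PM on September 27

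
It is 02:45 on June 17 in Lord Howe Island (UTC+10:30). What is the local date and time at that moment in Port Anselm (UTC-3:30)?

12:45 on Jun 16

Port Anselm is 14:00 behind Lord Howe Island.
Shift by the zone difference: 02:45 − 14:00 = 12:45 on Jun 16 in Port Anselm.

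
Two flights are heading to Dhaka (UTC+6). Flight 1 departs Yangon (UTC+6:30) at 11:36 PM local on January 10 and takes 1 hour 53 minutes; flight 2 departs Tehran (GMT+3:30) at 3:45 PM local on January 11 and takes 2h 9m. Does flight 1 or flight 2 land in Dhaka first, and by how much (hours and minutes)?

the first, by 19 hours 25 minutes

Flight 1 in UTC: 11:36 PM − 6:30 = 5:06 PM on Jan 10.
+1 hour 53 minutes → arrive 6:59 PM UTC on Jan 10.
Flight 2 in UTC: 3:45 PM − 3:30 = 12:15 PM on Jan 11.
+2 hours and 9 minutes → arrive 2:24 PM UTC on Jan 11.
Flight 1 lands earlier by 19 hours 25 minutes.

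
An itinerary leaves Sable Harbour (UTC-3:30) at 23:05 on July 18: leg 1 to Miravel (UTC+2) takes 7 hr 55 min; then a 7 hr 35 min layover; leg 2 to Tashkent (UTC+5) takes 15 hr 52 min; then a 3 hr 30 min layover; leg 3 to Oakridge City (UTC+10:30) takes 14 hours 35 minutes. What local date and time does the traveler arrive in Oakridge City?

Convert departure to UTC: 23:05 + 3:30 = 02:35 UTC on Jul 19.
Add 7 hours 55 minutes leg 1 → 10:30 UTC.
Add 7 hours 35 minutes layover in Miravel → 18:05 UTC.
Add 15 hours 52 minutes leg 2 → 09:57 UTC (Jul 20).
Add 3 hours and 30 minutes layover in Tashkent → 13:27 UTC.
Add 14 hours and 35 minutes leg 3 → 04:02 UTC (Jul 21).
Oakridge City is UTC+10:30, so local arrival = 04:02 + 10:30 = 14:32 on Jul 21.

14:32 on July 21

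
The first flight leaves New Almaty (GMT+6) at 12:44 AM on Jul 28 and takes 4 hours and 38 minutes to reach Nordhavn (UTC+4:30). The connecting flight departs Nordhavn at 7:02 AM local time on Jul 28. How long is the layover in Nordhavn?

3 hours 10 minutes

Convert departure to UTC: 12:44 AM − 6:00 = 6:44 PM UTC on Jul 27.
Add 4 hours 38 minutes flight time → 11:22 PM UTC.
Nordhavn is UTC+4:30, so local arrival = 11:22 PM + 4:30 = 3:52 AM on Jul 28.
Layover = 7:02 AM − 3:52 AM = 3 hours 10 minutes.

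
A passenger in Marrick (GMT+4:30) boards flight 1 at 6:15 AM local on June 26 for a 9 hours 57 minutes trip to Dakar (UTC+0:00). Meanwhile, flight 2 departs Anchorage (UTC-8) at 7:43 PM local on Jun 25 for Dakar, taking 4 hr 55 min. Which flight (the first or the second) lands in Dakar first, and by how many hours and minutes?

the second, by 3 hours 4 minutes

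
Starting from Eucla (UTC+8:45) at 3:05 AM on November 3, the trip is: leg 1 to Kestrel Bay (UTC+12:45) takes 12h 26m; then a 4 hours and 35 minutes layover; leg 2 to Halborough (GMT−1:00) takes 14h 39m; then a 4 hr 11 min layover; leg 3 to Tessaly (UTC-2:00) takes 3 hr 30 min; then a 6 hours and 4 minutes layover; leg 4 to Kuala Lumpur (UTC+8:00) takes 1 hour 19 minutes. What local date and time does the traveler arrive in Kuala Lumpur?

1:04 AM on Nov 5

Convert departure to UTC: 3:05 AM − 8:45 = 6:20 PM UTC on Nov 2.
Add 12 hours and 26 minutes leg 1 → 6:46 AM UTC (Nov 3).
Add 4 hours and 35 minutes layover in Kestrel Bay → 11:21 AM UTC.
Add 14 hours and 39 minutes leg 2 → 2:00 AM UTC (Nov 4).
Add 4 hours and 11 minutes layover in Halborough → 6:11 AM UTC.
Add 3 hours 30 minutes leg 3 → 9:41 AM UTC.
Add 6 hours and 4 minutes layover in Tessaly → 3:45 PM UTC.
Add 1 hour and 19 minutes leg 4 → 5:04 PM UTC.
Kuala Lumpur is UTC+8:00, so local arrival = 5:04 PM + 8:00 = 1:04 AM on Nov 5.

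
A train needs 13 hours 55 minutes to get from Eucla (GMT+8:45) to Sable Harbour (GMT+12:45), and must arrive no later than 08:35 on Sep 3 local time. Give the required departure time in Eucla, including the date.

14:40 on September 2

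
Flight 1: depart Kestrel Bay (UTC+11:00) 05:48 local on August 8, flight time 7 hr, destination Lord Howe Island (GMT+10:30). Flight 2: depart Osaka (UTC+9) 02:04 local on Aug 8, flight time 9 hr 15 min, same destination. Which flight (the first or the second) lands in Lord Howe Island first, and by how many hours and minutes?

the first, by 31 minutes

Flight 1 in UTC: 05:48 − 11:00 = 18:48 on Aug 7.
+7 hours → arrive 01:48 UTC on Aug 8.
Flight 2 in UTC: 02:04 − 9:00 = 17:04 on Aug 7.
+9 hours and 15 minutes → arrive 02:19 UTC on Aug 8.
Flight 1 lands earlier by 31 minutes.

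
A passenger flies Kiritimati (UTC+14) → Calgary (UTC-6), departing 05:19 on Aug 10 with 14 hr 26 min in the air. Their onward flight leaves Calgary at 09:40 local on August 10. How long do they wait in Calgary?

9 hours 55 minutes

Convert departure to UTC: 05:19 − 14:00 = 15:19 UTC on Aug 9.
Add 14 hours and 26 minutes flight time → 05:45 UTC (Aug 10).
Calgary is UTC−6:00, so local arrival = 05:45 − 6:00 = 23:45 on Aug 9.
Layover = 09:40 − 23:45 (+1 day) = 9 hours 55 minutes.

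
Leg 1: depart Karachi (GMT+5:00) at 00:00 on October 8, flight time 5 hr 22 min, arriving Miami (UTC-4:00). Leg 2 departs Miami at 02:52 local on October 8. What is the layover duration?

6 hours 30 minutes

Convert departure to UTC: 00:00 − 5:00 = 19:00 UTC on Oct 7.
Add 5 hours 22 minutes flight time → 00:22 UTC (Oct 8).
Miami is UTC−4:00, so local arrival = 00:22 − 4:00 = 20:22 on Oct 7.
Layover = 02:52 − 20:22 (+1 day) = 6 hours 30 minutes.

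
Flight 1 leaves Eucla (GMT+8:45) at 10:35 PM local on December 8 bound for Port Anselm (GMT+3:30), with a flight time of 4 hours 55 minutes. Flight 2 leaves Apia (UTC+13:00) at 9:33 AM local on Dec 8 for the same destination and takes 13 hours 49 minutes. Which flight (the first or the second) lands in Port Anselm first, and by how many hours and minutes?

the second, by 8 hours 23 minutes

Flight 1 in UTC: 10:35 PM − 8:45 = 1:50 PM on Dec 8.
+4 hours 55 minutes → arrive 6:45 PM UTC on Dec 8.
Flight 2 in UTC: 9:33 AM − 13:00 = 8:33 PM on Dec 7.
+13 hours and 49 minutes → arrive 10:22 AM UTC on Dec 8.
Flight 2 lands earlier by 8 hours 23 minutes.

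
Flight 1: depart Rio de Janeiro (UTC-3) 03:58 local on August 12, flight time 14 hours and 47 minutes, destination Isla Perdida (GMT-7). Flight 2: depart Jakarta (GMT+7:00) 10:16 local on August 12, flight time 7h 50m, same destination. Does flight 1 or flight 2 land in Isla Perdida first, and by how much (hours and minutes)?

Flight 1 in UTC: 03:58 + 3:00 = 06:58 on Aug 12.
+14 hours 47 minutes → arrive 21:45 UTC on Aug 12.
Flight 2 in UTC: 10:16 − 7:00 = 03:16 on Aug 12.
+7 hours and 50 minutes → arrive 11:06 UTC on Aug 12.
Flight 2 lands earlier by 10 hours 39 minutes.

the second, by 10 hours 39 minutes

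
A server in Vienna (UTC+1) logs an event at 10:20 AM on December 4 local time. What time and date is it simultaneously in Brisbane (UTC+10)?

Brisbane is 9:00 ahead of Vienna.
Shift by the zone difference: 10:20 AM + 9:00 = 7:20 PM on Dec 4 in Brisbane.

7:20 PM on Dec 4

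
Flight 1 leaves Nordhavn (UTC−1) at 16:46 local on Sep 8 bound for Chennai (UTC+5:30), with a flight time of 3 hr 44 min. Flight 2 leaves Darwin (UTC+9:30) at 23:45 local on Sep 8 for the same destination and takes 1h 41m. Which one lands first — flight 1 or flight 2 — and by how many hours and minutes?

the second, by 5 hours 34 minutes

Flight 1 in UTC: 16:46 + 1:00 = 17:46 on Sep 8.
+3 hours and 44 minutes → arrive 21:30 UTC on Sep 8.
Flight 2 in UTC: 23:45 − 9:30 = 14:15 on Sep 8.
+1 hour and 41 minutes → arrive 15:56 UTC on Sep 8.
Flight 2 lands earlier by 5 hours 34 minutes.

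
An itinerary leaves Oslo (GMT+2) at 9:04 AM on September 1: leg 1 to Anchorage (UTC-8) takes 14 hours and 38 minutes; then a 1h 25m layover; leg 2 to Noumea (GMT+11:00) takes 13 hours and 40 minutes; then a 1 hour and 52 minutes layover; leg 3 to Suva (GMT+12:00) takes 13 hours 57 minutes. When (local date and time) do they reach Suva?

Convert departure to UTC: 9:04 AM − 2:00 = 7:04 AM UTC on Sep 1.
Add 14 hours 38 minutes leg 1 → 9:42 PM UTC.
Add 1 hour and 25 minutes layover in Anchorage → 11:07 PM UTC.
Add 13 hours and 40 minutes leg 2 → 12:47 PM UTC (Sep 2).
Add 1 hour 52 minutes layover in Noumea → 2:39 PM UTC.
Add 13 hours and 57 minutes leg 3 → 4:36 AM UTC (Sep 3).
Suva is UTC+12:00, so local arrival = 4:36 AM + 12:00 = 4:36 PM on Sep 3.

4:36 PM on September 3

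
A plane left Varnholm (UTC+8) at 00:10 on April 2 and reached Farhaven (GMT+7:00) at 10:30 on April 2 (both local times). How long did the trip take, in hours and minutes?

Farhaven is 1:00 behind Varnholm.
Clock-face elapsed time (ignoring zones) is 10 hours 20 minutes.
Actual elapsed = 10 hours 20 minutes + 1:00 = 11 hours 20 minutes.

11 hours 20 minutes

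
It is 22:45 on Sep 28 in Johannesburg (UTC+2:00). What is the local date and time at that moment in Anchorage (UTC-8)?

12:45 on Sep 28

In UTC: 22:45 − 2:00 = 20:45 on Sep 28.
Anchorage is UTC−8:00: 20:45 − 8:00 = 12:45 on Sep 28.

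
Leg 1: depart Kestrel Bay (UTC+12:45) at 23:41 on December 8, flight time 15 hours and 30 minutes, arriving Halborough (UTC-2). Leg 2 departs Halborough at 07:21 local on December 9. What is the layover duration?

6 hours 55 minutes

Convert departure to UTC: 23:41 − 12:45 = 10:56 UTC on Dec 8.
Add 15 hours and 30 minutes flight time → 02:26 UTC (Dec 9).
Halborough is UTC−2:00, so local arrival = 02:26 − 2:00 = 00:26 on Dec 9.
Layover = 07:21 − 00:26 = 6 hours 55 minutes.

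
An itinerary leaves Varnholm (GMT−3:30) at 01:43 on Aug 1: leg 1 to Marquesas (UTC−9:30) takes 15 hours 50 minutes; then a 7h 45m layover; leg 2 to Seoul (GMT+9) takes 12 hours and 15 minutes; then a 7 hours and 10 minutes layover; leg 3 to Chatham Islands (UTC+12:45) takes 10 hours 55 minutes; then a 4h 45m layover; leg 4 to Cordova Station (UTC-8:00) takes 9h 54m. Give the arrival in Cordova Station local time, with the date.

Convert departure to UTC: 01:43 + 3:30 = 05:13 UTC on Aug 1.
Add 15 hours and 50 minutes leg 1 → 21:03 UTC.
Add 7 hours 45 minutes layover in Marquesas → 04:48 UTC (Aug 2).
Add 12 hours 15 minutes leg 2 → 17:03 UTC.
Add 7 hours 10 minutes layover in Seoul → 00:13 UTC (Aug 3).
Add 10 hours and 55 minutes leg 3 → 11:08 UTC.
Add 4 hours 45 minutes layover in Chatham Islands → 15:53 UTC.
Add 9 hours and 54 minutes leg 4 → 01:47 UTC (Aug 4).
Cordova Station is UTC−8:00, so local arrival = 01:47 − 8:00 = 17:47 on Aug 3.

17:47 on Aug 3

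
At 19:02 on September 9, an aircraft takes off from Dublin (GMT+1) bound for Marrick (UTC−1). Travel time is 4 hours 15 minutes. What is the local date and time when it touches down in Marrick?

Marrick is 2:00 behind Dublin.
After 4 hours and 15 minutes it is 23:17 in Dublin.
Shift by the zone difference: 23:17 − 2:00 = 21:17 on Sep 9 in Marrick.

21:17 on September 9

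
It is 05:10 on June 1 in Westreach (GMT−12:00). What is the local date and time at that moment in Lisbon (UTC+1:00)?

In UTC: 05:10 + 12:00 = 17:10 on Jun 1.
Lisbon is UTC+1:00: 17:10 + 1:00 = 18:10 on Jun 1.

18:10 on June 1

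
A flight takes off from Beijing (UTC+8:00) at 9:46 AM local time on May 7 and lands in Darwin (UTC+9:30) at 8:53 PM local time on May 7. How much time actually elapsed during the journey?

Departure in UTC: 9:46 AM − 8:00 = 1:46 AM on May 7.
Arrival in UTC: 8:53 PM − 9:30 = 11:23 AM on May 7.
Elapsed = 11:23 AM − 1:46 AM = 9 hours 37 minutes.

9 hours 37 minutes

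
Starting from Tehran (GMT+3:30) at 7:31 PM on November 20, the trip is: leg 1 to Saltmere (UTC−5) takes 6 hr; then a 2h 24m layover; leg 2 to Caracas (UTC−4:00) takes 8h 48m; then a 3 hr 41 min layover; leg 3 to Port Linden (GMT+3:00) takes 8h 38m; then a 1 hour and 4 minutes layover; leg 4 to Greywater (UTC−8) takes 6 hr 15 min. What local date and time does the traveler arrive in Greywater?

8:51 PM on November 21

Convert departure to UTC: 7:31 PM − 3:30 = 4:01 PM UTC on Nov 20.
Add 6 hours leg 1 → 10:01 PM UTC.
Add 2 hours and 24 minutes layover in Saltmere → 12:25 AM UTC (Nov 21).
Add 8 hours and 48 minutes leg 2 → 9:13 AM UTC.
Add 3 hours and 41 minutes layover in Caracas → 12:54 PM UTC.
Add 8 hours and 38 minutes leg 3 → 9:32 PM UTC.
Add 1 hour and 4 minutes layover in Port Linden → 10:36 PM UTC.
Add 6 hours 15 minutes leg 4 → 4:51 AM UTC (Nov 22).
Greywater is UTC−8:00, so local arrival = 4:51 AM − 8:00 = 8:51 PM on Nov 21.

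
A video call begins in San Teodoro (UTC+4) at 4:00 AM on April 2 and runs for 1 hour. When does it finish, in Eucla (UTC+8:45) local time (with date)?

Eucla is 4:45 ahead of San Teodoro.
After 1 hour it is 5:00 AM in San Teodoro.
Shift by the zone difference: 5:00 AM + 4:45 = 9:45 AM on Apr 2 in Eucla.

9:45 AM on Apr 2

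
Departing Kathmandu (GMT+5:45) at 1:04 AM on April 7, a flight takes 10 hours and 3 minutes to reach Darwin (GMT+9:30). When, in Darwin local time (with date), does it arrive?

Darwin is 3:45 ahead of Kathmandu.
After 10 hours and 3 minutes it is 11:07 AM in Kathmandu.
Shift by the zone difference: 11:07 AM + 3:45 = 2:52 PM on Apr 7 in Darwin.

2:52 PM on April 7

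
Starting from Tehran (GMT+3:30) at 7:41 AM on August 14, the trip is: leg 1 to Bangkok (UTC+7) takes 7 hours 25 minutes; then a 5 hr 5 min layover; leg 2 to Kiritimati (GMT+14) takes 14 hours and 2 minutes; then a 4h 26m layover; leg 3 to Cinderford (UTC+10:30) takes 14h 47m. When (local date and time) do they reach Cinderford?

Convert departure to UTC: 7:41 AM − 3:30 = 4:11 AM UTC on Aug 14.
Add 7 hours 25 minutes leg 1 → 11:36 AM UTC.
Add 5 hours 5 minutes layover in Bangkok → 4:41 PM UTC.
Add 14 hours and 2 minutes leg 2 → 6:43 AM UTC (Aug 15).
Add 4 hours and 26 minutes layover in Kiritimati → 11:09 AM UTC.
Add 14 hours 47 minutes leg 3 → 1:56 AM UTC (Aug 16).
Cinderford is UTC+10:30, so local arrival = 1:56 AM + 10:30 = 12:26 PM on Aug 16.

12:26 PM on August 16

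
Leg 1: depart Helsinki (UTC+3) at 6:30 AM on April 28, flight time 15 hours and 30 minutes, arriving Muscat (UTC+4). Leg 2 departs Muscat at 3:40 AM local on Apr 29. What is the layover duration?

Convert departure to UTC: 6:30 AM − 3:00 = 3:30 AM UTC on Apr 28.
Add 15 hours and 30 minutes flight time → 7:00 PM UTC.
Muscat is UTC+4:00, so local arrival = 7:00 PM + 4:00 = 11:00 PM on Apr 28.
Layover = 3:40 AM − 11:00 PM (+1 day) = 4 hours 40 minutes.

4 hours 40 minutes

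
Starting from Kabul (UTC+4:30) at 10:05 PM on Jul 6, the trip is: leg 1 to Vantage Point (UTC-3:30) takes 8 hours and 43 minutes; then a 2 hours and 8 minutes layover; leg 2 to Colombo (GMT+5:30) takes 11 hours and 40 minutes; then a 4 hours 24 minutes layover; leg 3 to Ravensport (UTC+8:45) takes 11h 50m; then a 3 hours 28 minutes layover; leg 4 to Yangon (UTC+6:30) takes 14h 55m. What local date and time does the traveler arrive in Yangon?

Convert departure to UTC: 10:05 PM − 4:30 = 5:35 PM UTC on Jul 6.
Add 8 hours 43 minutes leg 1 → 2:18 AM UTC (Jul 7).
Add 2 hours and 8 minutes layover in Vantage Point → 4:26 AM UTC.
Add 11 hours 40 minutes leg 2 → 4:06 PM UTC.
Add 4 hours and 24 minutes layover in Colombo → 8:30 PM UTC.
Add 11 hours and 50 minutes leg 3 → 8:20 AM UTC (Jul 8).
Add 3 hours and 28 minutes layover in Ravensport → 11:48 AM UTC.
Add 14 hours 55 minutes leg 4 → 2:43 AM UTC (Jul 9).
Yangon is UTC+6:30, so local arrival = 2:43 AM + 6:30 = 9:13 AM on Jul 9.

9:13 AM on July 9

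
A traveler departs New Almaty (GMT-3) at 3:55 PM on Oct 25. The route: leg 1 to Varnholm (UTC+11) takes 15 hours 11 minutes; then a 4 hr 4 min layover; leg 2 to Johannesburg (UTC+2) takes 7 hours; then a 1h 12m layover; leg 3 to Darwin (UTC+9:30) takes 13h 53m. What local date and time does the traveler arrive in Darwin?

9:45 PM on October 27

Convert departure to UTC: 3:55 PM + 3:00 = 6:55 PM UTC on Oct 25.
Add 15 hours and 11 minutes leg 1 → 10:06 AM UTC (Oct 26).
Add 4 hours and 4 minutes layover in Varnholm → 2:10 PM UTC.
Add 7 hours leg 2 → 9:10 PM UTC.
Add 1 hour and 12 minutes layover in Johannesburg → 10:22 PM UTC.
Add 13 hours and 53 minutes leg 3 → 12:15 PM UTC (Oct 27).
Darwin is UTC+9:30, so local arrival = 12:15 PM + 9:30 = 9:45 PM on Oct 27.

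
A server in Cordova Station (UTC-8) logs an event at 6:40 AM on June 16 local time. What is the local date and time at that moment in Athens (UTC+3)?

In UTC: 6:40 AM + 8:00 = 2:40 PM on Jun 16.
Athens is UTC+3:00: 2:40 PM + 3:00 = 5:40 PM on Jun 16.

5:40 PM on Jun 16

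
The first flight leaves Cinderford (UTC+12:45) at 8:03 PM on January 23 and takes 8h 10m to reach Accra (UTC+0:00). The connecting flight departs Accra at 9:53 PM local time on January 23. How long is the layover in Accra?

6 hours 25 minutes

Convert departure to UTC: 8:03 PM − 12:45 = 7:18 AM UTC on Jan 23.
Add 8 hours 10 minutes flight time → 3:28 PM UTC.
Accra is UTC+0, so local arrival is the same: 3:28 PM on Jan 23.
Layover = 9:53 PM − 3:28 PM = 6 hours 25 minutes.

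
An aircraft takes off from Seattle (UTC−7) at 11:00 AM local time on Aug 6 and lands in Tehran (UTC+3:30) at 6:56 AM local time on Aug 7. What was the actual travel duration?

9 hours 26 minutes

Departure in UTC: 11:00 AM + 7:00 = 6:00 PM on Aug 6.
Arrival in UTC: 6:56 AM − 3:30 = 3:26 AM on Aug 7.
Elapsed = 3:26 AM − 6:00 PM (+1 day) = 9 hours 26 minutes.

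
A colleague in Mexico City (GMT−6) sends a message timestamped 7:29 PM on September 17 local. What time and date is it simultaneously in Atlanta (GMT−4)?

In UTC: 7:29 PM + 6:00 = 1:29 AM on Sep 18.
Atlanta is UTC−4:00: 1:29 AM − 4:00 = 9:29 PM on Sep 17.

9:29 PM on September 17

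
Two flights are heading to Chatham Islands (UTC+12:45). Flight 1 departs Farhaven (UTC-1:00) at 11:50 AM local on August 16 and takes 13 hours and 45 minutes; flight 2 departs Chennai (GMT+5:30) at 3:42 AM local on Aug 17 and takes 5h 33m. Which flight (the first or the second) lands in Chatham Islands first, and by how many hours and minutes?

the first, by 1 hour 10 minutes

Flight 1 in UTC: 11:50 AM + 1:00 = 12:50 PM on Aug 16.
+13 hours and 45 minutes → arrive 2:35 AM UTC on Aug 17.
Flight 2 in UTC: 3:42 AM − 5:30 = 10:12 PM on Aug 16.
+5 hours and 33 minutes → arrive 3:45 AM UTC on Aug 17.
Flight 1 lands earlier by 1 hour 10 minutes.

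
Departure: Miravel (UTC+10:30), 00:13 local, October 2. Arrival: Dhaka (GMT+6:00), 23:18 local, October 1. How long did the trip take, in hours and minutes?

Dhaka is 4:30 behind Miravel.
Clock-face elapsed time (ignoring zones) is −55 minutes.
Actual elapsed = −55 minutes + 4:30 = 3 hours 35 minutes.

3 hours 35 minutes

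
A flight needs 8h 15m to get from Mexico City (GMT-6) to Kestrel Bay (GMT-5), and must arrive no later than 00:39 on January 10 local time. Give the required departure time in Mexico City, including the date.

Target arrival in UTC: 00:39 + 5:00 = 05:39 on Jan 10.
Subtract 8 hours 15 minutes → departure 21:24 UTC on Jan 9.
Mexico City is UTC−6:00: 21:24 − 6:00 = 15:24 on Jan 9.

15:24 on Jan 9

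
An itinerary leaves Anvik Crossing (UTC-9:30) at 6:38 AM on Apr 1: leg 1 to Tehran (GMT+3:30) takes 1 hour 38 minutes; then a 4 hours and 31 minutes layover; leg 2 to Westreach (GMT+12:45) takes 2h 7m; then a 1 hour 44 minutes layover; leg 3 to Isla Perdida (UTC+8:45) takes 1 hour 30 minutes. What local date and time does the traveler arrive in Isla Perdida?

12:23 PM on April 2

Convert departure to UTC: 6:38 AM + 9:30 = 4:08 PM UTC on Apr 1.
Add 1 hour and 38 minutes leg 1 → 5:46 PM UTC.
Add 4 hours and 31 minutes layover in Tehran → 10:17 PM UTC.
Add 2 hours and 7 minutes leg 2 → 12:24 AM UTC (Apr 2).
Add 1 hour 44 minutes layover in Westreach → 2:08 AM UTC.
Add 1 hour 30 minutes leg 3 → 3:38 AM UTC.
Isla Perdida is UTC+8:45, so local arrival = 3:38 AM + 8:45 = 12:23 PM on Apr 2.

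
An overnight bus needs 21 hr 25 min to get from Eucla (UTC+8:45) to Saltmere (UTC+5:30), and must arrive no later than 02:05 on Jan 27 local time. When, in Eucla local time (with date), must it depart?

Target arrival in UTC: 02:05 − 5:30 = 20:35 on Jan 26.
Subtract 21 hours and 25 minutes → departure 23:10 UTC on Jan 25.
Eucla is UTC+8:45: 23:10 + 8:45 = 07:55 on Jan 26.

07:55 on Jan 26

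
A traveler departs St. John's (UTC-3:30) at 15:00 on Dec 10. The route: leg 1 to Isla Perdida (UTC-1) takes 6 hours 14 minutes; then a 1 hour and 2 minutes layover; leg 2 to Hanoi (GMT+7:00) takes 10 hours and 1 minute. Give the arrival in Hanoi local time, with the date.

18:47 on December 11

Convert departure to UTC: 15:00 + 3:30 = 18:30 UTC on Dec 10.
Add 6 hours 14 minutes leg 1 → 00:44 UTC (Dec 11).
Add 1 hour 2 minutes layover in Isla Perdida → 01:46 UTC.
Add 10 hours and 1 minute leg 2 → 11:47 UTC.
Hanoi is UTC+7:00, so local arrival = 11:47 + 7:00 = 18:47 on Dec 11.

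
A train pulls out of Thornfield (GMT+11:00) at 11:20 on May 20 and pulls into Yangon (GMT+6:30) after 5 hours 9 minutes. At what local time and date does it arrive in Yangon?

Yangon is 4:30 behind Thornfield.
After 5 hours 9 minutes it is 16:29 in Thornfield.
Shift by the zone difference: 16:29 − 4:30 = 11:59 on May 20 in Yangon.

11:59 on May 20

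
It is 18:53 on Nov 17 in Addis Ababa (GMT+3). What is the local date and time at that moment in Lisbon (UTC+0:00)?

In UTC: 18:53 − 3:00 = 15:53 on Nov 17.
Lisbon is UTC+0, so it is 15:53 on Nov 17.

15:53 on November 17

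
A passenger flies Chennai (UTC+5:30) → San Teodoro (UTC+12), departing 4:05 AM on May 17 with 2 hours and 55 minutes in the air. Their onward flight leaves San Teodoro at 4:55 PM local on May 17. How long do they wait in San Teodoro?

Convert departure to UTC: 4:05 AM − 5:30 = 10:35 PM UTC on May 16.
Add 2 hours and 55 minutes flight time → 1:30 AM UTC (May 17).
San Teodoro is UTC+12:00, so local arrival = 1:30 AM + 12:00 = 1:30 PM on May 17.
Layover = 4:55 PM − 1:30 PM = 3 hours 25 minutes.

3 hours 25 minutes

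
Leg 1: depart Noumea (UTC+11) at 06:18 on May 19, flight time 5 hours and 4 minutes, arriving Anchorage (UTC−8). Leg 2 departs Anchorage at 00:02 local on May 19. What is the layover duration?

Convert departure to UTC: 06:18 − 11:00 = 19:18 UTC on May 18.
Add 5 hours and 4 minutes flight time → 00:22 UTC (May 19).
Anchorage is UTC−8:00, so local arrival = 00:22 − 8:00 = 16:22 on May 18.
Layover = 00:02 − 16:22 (+1 day) = 7 hours 40 minutes.

7 hours 40 minutes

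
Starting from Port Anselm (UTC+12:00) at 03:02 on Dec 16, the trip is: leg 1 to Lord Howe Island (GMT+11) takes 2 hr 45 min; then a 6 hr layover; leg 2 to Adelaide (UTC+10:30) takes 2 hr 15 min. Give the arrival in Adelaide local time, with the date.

12:32 on December 16

Convert departure to UTC: 03:02 − 12:00 = 15:02 UTC on Dec 15.
Add 2 hours and 45 minutes leg 1 → 17:47 UTC.
Add 6 hours layover in Lord Howe Island → 23:47 UTC.
Add 2 hours and 15 minutes leg 2 → 02:02 UTC (Dec 16).
Adelaide is UTC+10:30, so local arrival = 02:02 + 10:30 = 12:32 on Dec 16.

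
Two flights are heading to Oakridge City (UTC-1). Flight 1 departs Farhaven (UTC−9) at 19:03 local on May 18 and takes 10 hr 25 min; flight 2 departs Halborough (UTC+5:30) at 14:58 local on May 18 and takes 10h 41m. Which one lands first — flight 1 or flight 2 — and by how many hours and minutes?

the second, by 18 hours 19 minutes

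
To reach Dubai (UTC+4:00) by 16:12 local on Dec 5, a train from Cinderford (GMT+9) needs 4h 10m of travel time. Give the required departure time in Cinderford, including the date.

17:02 on Dec 5

Target arrival in UTC: 16:12 − 4:00 = 12:12 on Dec 5.
Subtract 4 hours 10 minutes → departure 08:02 UTC on Dec 5.
Cinderford is UTC+9:00: 08:02 + 9:00 = 17:02 on Dec 5.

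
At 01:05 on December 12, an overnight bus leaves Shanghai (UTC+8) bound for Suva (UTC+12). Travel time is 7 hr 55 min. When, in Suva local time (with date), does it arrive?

Suva is 4:00 ahead of Shanghai.
After 7 hours 55 minutes it is 09:00 in Shanghai.
Shift by the zone difference: 09:00 + 4:00 = 13:00 on Dec 12 in Suva.

13:00 on December 12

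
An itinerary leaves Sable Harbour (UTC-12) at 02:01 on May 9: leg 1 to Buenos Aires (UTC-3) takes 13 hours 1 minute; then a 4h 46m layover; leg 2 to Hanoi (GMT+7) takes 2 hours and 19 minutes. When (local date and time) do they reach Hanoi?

17:07 on May 10

Convert departure to UTC: 02:01 + 12:00 = 14:01 UTC on May 9.
Add 13 hours 1 minute leg 1 → 03:02 UTC (May 10).
Add 4 hours 46 minutes layover in Buenos Aires → 07:48 UTC.
Add 2 hours and 19 minutes leg 2 → 10:07 UTC.
Hanoi is UTC+7:00, so local arrival = 10:07 + 7:00 = 17:07 on May 10.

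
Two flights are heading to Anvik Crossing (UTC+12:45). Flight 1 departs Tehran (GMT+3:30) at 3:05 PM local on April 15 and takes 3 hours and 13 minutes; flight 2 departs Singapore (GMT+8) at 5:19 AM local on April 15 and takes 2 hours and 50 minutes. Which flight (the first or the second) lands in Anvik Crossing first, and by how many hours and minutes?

Flight 1 in UTC: 3:05 PM − 3:30 = 11:35 AM on Apr 15.
+3 hours 13 minutes → arrive 2:48 PM UTC on Apr 15.
Flight 2 in UTC: 5:19 AM − 8:00 = 9:19 PM on Apr 14.
+2 hours and 50 minutes → arrive 12:09 AM UTC on Apr 15.
Flight 2 lands earlier by 14 hours 39 minutes.

the second, by 14 hours 39 minutes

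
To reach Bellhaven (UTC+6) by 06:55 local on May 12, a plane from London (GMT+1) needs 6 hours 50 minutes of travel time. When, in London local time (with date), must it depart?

Target arrival in UTC: 06:55 − 6:00 = 00:55 on May 12.
Subtract 6 hours and 50 minutes → departure 18:05 UTC on May 11.
London is UTC+1:00: 18:05 + 1:00 = 19:05 on May 11.

19:05 on May 11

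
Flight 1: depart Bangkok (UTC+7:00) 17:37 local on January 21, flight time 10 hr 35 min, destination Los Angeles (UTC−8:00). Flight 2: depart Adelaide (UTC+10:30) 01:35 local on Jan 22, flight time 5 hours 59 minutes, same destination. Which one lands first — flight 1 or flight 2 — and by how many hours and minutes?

Flight 1 in UTC: 17:37 − 7:00 = 10:37 on Jan 21.
+10 hours 35 minutes → arrive 21:12 UTC on Jan 21.
Flight 2 in UTC: 01:35 − 10:30 = 15:05 on Jan 21.
+5 hours and 59 minutes → arrive 21:04 UTC on Jan 21.
Flight 2 lands earlier by 8 minutes.

the second, by 8 minutes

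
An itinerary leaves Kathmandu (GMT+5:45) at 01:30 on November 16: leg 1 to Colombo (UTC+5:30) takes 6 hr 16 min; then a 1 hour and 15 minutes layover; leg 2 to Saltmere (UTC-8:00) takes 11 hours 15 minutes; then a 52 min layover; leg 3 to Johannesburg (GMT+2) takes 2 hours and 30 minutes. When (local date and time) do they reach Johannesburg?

19:53 on November 16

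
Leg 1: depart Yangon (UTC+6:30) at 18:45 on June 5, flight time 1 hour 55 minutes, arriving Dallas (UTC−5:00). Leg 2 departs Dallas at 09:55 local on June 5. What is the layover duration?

45 minutes

Convert departure to UTC: 18:45 − 6:30 = 12:15 UTC on Jun 5.
Add 1 hour and 55 minutes flight time → 14:10 UTC.
Dallas is UTC−5:00, so local arrival = 14:10 − 5:00 = 09:10 on Jun 5.
Layover = 09:55 − 09:10 = 45 minutes.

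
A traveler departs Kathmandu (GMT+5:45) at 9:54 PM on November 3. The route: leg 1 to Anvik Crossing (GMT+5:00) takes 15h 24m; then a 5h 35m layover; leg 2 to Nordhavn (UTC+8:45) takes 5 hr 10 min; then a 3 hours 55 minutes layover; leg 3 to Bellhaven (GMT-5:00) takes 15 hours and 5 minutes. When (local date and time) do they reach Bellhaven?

8:18 AM on November 5

Convert departure to UTC: 9:54 PM − 5:45 = 4:09 PM UTC on Nov 3.
Add 15 hours and 24 minutes leg 1 → 7:33 AM UTC (Nov 4).
Add 5 hours 35 minutes layover in Anvik Crossing → 1:08 PM UTC.
Add 5 hours and 10 minutes leg 2 → 6:18 PM UTC.
Add 3 hours 55 minutes layover in Nordhavn → 10:13 PM UTC.
Add 15 hours 5 minutes leg 3 → 1:18 PM UTC (Nov 5).
Bellhaven is UTC−5:00, so local arrival = 1:18 PM − 5:00 = 8:18 AM on Nov 5.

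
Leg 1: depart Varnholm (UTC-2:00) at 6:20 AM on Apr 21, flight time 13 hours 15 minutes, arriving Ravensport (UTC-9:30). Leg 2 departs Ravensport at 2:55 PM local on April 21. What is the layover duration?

2 hours 50 minutes

Convert departure to UTC: 6:20 AM + 2:00 = 8:20 AM UTC on Apr 21.
Add 13 hours and 15 minutes flight time → 9:35 PM UTC.
Ravensport is UTC−9:30, so local arrival = 9:35 PM − 9:30 = 12:05 PM on Apr 21.
Layover = 2:55 PM − 12:05 PM = 2 hours 50 minutes.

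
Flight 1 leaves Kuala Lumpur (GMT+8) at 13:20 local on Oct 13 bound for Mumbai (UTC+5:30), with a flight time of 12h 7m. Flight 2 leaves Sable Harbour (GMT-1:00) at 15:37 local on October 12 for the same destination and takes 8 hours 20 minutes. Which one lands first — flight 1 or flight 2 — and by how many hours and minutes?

Flight 1 in UTC: 13:20 − 8:00 = 05:20 on Oct 13.
+12 hours 7 minutes → arrive 17:27 UTC on Oct 13.
Flight 2 in UTC: 15:37 + 1:00 = 16:37 on Oct 12.
+8 hours and 20 minutes → arrive 00:57 UTC on Oct 13.
Flight 2 lands earlier by 16 hours 30 minutes.

the second, by 16 hours 30 minutes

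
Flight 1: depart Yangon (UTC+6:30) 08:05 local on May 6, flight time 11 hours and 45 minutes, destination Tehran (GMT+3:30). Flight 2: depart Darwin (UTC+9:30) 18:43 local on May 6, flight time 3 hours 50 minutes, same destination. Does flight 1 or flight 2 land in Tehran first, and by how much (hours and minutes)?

the second, by 17 minutes

Flight 1 in UTC: 08:05 − 6:30 = 01:35 on May 6.
+11 hours and 45 minutes → arrive 13:20 UTC on May 6.
Flight 2 in UTC: 18:43 − 9:30 = 09:13 on May 6.
+3 hours and 50 minutes → arrive 13:03 UTC on May 6.
Flight 2 lands earlier by 17 minutes.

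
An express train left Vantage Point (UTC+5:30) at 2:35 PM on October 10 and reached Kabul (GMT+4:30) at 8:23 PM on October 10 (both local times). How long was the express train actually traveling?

6 hours 48 minutes

Departure in UTC: 2:35 PM − 5:30 = 9:05 AM on Oct 10.
Arrival in UTC: 8:23 PM − 4:30 = 3:53 PM on Oct 10.
Elapsed = 3:53 PM − 9:05 AM = 6 hours 48 minutes.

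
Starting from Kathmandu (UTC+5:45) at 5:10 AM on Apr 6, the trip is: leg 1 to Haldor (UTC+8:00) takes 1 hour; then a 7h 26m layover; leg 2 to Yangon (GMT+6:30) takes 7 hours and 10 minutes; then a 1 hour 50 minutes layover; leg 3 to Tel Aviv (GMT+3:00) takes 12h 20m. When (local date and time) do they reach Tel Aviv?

Convert departure to UTC: 5:10 AM − 5:45 = 11:25 PM UTC on Apr 5.
Add 1 hour leg 1 → 12:25 AM UTC (Apr 6).
Add 7 hours 26 minutes layover in Haldor → 7:51 AM UTC.
Add 7 hours 10 minutes leg 2 → 3:01 PM UTC.
Add 1 hour 50 minutes layover in Yangon → 4:51 PM UTC.
Add 12 hours 20 minutes leg 3 → 5:11 AM UTC (Apr 7).
Tel Aviv is UTC+3:00, so local arrival = 5:11 AM + 3:00 = 8:11 AM on Apr 7.

8:11 AM on Apr 7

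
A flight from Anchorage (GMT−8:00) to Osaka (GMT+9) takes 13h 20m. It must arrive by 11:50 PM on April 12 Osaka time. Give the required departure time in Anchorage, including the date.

Target arrival in UTC: 11:50 PM − 9:00 = 2:50 PM on Apr 12.
Subtract 13 hours and 20 minutes → departure 1:30 AM UTC on Apr 12.
Anchorage is UTC−8:00: 1:30 AM − 8:00 = 5:30 PM on Apr 11.

5:30 PM on April 11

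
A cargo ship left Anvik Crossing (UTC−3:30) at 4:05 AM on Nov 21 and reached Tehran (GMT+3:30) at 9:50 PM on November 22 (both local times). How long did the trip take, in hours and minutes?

Departure in UTC: 4:05 AM + 3:30 = 7:35 AM on Nov 21.
Arrival in UTC: 9:50 PM − 3:30 = 6:20 PM on Nov 22.
Elapsed = 6:20 PM − 7:35 AM (+1 day) = 34 hours 45 minutes.

34 hours 45 minutes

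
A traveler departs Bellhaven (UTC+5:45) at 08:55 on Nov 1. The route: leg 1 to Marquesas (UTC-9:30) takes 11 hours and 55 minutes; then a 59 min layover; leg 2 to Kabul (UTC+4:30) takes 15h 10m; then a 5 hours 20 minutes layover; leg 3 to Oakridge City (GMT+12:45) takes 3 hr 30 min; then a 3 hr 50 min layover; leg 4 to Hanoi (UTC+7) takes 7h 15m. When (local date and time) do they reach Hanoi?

Convert departure to UTC: 08:55 − 5:45 = 03:10 UTC on Nov 1.
Add 11 hours 55 minutes leg 1 → 15:05 UTC.
Add 59 minutes layover in Marquesas → 16:04 UTC.
Add 15 hours and 10 minutes leg 2 → 07:14 UTC (Nov 2).
Add 5 hours and 20 minutes layover in Kabul → 12:34 UTC.
Add 3 hours 30 minutes leg 3 → 16:04 UTC.
Add 3 hours 50 minutes layover in Oakridge City → 19:54 UTC.
Add 7 hours and 15 minutes leg 4 → 03:09 UTC (Nov 3).
Hanoi is UTC+7:00, so local arrival = 03:09 + 7:00 = 10:09 on Nov 3.

10:09 on Nov 3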